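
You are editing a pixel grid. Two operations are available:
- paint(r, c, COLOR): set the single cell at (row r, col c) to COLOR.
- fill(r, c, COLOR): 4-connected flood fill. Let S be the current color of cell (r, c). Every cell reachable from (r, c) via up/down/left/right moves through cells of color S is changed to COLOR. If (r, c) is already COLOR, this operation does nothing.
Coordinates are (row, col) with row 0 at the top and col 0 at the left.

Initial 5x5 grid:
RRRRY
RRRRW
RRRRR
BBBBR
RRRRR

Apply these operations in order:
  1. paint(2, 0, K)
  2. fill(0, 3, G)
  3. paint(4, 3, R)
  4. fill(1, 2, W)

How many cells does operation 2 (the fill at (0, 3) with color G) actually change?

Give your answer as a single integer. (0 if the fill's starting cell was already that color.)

Answer: 18

Derivation:
After op 1 paint(2,0,K):
RRRRY
RRRRW
KRRRR
BBBBR
RRRRR
After op 2 fill(0,3,G) [18 cells changed]:
GGGGY
GGGGW
KGGGG
BBBBG
GGGGG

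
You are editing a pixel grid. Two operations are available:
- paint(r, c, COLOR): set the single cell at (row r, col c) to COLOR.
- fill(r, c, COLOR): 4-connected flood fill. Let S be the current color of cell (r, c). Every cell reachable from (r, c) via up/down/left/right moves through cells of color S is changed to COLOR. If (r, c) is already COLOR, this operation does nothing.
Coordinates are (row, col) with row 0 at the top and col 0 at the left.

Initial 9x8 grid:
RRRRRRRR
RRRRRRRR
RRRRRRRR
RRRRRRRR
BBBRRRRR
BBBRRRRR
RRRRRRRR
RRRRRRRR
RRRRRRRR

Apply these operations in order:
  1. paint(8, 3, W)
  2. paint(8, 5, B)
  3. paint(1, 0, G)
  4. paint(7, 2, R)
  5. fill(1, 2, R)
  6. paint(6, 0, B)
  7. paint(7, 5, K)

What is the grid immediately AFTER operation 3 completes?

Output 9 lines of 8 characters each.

Answer: RRRRRRRR
GRRRRRRR
RRRRRRRR
RRRRRRRR
BBBRRRRR
BBBRRRRR
RRRRRRRR
RRRRRRRR
RRRWRBRR

Derivation:
After op 1 paint(8,3,W):
RRRRRRRR
RRRRRRRR
RRRRRRRR
RRRRRRRR
BBBRRRRR
BBBRRRRR
RRRRRRRR
RRRRRRRR
RRRWRRRR
After op 2 paint(8,5,B):
RRRRRRRR
RRRRRRRR
RRRRRRRR
RRRRRRRR
BBBRRRRR
BBBRRRRR
RRRRRRRR
RRRRRRRR
RRRWRBRR
After op 3 paint(1,0,G):
RRRRRRRR
GRRRRRRR
RRRRRRRR
RRRRRRRR
BBBRRRRR
BBBRRRRR
RRRRRRRR
RRRRRRRR
RRRWRBRR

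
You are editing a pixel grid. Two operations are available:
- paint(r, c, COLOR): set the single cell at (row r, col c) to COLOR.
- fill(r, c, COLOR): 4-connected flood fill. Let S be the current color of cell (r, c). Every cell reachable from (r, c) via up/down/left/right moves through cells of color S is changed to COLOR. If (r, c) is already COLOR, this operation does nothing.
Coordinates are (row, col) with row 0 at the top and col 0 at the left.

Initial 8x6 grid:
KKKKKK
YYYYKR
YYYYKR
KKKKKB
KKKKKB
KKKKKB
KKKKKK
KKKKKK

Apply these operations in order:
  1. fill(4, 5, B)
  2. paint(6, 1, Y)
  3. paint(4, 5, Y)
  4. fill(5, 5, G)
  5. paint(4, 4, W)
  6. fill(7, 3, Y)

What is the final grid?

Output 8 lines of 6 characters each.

Answer: YYYYYY
YYYYYR
YYYYYR
YYYYYB
YYYYWY
YYYYYG
YYYYYY
YYYYYY

Derivation:
After op 1 fill(4,5,B) [0 cells changed]:
KKKKKK
YYYYKR
YYYYKR
KKKKKB
KKKKKB
KKKKKB
KKKKKK
KKKKKK
After op 2 paint(6,1,Y):
KKKKKK
YYYYKR
YYYYKR
KKKKKB
KKKKKB
KKKKKB
KYKKKK
KKKKKK
After op 3 paint(4,5,Y):
KKKKKK
YYYYKR
YYYYKR
KKKKKB
KKKKKY
KKKKKB
KYKKKK
KKKKKK
After op 4 fill(5,5,G) [1 cells changed]:
KKKKKK
YYYYKR
YYYYKR
KKKKKB
KKKKKY
KKKKKG
KYKKKK
KKKKKK
After op 5 paint(4,4,W):
KKKKKK
YYYYKR
YYYYKR
KKKKKB
KKKKWY
KKKKKG
KYKKKK
KKKKKK
After op 6 fill(7,3,Y) [33 cells changed]:
YYYYYY
YYYYYR
YYYYYR
YYYYYB
YYYYWY
YYYYYG
YYYYYY
YYYYYY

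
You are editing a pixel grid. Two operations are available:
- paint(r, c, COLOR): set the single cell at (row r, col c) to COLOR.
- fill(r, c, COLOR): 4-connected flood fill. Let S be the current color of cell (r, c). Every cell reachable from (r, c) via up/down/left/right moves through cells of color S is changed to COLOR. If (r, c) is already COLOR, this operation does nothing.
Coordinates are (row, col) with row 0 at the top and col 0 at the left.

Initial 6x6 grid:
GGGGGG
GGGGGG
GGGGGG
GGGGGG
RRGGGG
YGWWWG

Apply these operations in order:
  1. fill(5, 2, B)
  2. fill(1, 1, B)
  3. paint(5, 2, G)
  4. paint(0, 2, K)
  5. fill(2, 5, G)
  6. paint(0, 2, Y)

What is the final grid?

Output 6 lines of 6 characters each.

Answer: GGYGGG
GGGGGG
GGGGGG
GGGGGG
RRGGGG
YGGGGG

Derivation:
After op 1 fill(5,2,B) [3 cells changed]:
GGGGGG
GGGGGG
GGGGGG
GGGGGG
RRGGGG
YGBBBG
After op 2 fill(1,1,B) [29 cells changed]:
BBBBBB
BBBBBB
BBBBBB
BBBBBB
RRBBBB
YGBBBB
After op 3 paint(5,2,G):
BBBBBB
BBBBBB
BBBBBB
BBBBBB
RRBBBB
YGGBBB
After op 4 paint(0,2,K):
BBKBBB
BBBBBB
BBBBBB
BBBBBB
RRBBBB
YGGBBB
After op 5 fill(2,5,G) [30 cells changed]:
GGKGGG
GGGGGG
GGGGGG
GGGGGG
RRGGGG
YGGGGG
After op 6 paint(0,2,Y):
GGYGGG
GGGGGG
GGGGGG
GGGGGG
RRGGGG
YGGGGG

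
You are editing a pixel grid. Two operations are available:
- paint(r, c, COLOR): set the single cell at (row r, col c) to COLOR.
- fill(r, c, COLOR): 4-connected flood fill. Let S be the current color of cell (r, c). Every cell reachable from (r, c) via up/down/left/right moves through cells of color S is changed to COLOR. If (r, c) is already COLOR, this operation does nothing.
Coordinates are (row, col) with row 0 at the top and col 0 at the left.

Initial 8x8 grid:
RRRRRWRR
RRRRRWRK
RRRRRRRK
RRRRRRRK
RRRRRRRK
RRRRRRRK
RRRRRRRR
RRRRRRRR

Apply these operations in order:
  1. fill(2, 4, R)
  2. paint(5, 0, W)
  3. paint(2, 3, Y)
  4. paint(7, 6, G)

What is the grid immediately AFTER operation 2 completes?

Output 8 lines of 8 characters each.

After op 1 fill(2,4,R) [0 cells changed]:
RRRRRWRR
RRRRRWRK
RRRRRRRK
RRRRRRRK
RRRRRRRK
RRRRRRRK
RRRRRRRR
RRRRRRRR
After op 2 paint(5,0,W):
RRRRRWRR
RRRRRWRK
RRRRRRRK
RRRRRRRK
RRRRRRRK
WRRRRRRK
RRRRRRRR
RRRRRRRR

Answer: RRRRRWRR
RRRRRWRK
RRRRRRRK
RRRRRRRK
RRRRRRRK
WRRRRRRK
RRRRRRRR
RRRRRRRR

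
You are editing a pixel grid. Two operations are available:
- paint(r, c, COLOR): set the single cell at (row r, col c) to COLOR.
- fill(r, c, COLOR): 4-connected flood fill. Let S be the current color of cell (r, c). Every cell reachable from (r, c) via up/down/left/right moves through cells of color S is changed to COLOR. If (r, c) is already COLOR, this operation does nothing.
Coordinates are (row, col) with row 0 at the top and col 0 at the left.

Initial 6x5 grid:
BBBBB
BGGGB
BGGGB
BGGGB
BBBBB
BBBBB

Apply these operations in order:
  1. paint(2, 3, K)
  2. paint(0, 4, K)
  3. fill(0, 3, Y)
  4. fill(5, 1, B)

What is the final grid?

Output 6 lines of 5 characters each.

Answer: BBBBK
BGGGB
BGGKB
BGGGB
BBBBB
BBBBB

Derivation:
After op 1 paint(2,3,K):
BBBBB
BGGGB
BGGKB
BGGGB
BBBBB
BBBBB
After op 2 paint(0,4,K):
BBBBK
BGGGB
BGGKB
BGGGB
BBBBB
BBBBB
After op 3 fill(0,3,Y) [20 cells changed]:
YYYYK
YGGGY
YGGKY
YGGGY
YYYYY
YYYYY
After op 4 fill(5,1,B) [20 cells changed]:
BBBBK
BGGGB
BGGKB
BGGGB
BBBBB
BBBBB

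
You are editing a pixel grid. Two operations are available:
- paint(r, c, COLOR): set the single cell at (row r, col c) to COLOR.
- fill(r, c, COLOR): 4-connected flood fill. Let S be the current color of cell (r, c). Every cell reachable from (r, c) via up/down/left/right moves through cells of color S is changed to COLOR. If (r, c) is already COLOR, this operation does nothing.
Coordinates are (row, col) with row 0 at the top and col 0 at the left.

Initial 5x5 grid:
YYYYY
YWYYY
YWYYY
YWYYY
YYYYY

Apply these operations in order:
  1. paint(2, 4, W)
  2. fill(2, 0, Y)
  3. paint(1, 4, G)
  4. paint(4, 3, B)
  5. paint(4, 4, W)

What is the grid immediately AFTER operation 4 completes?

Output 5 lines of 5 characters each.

Answer: YYYYY
YWYYG
YWYYW
YWYYY
YYYBY

Derivation:
After op 1 paint(2,4,W):
YYYYY
YWYYY
YWYYW
YWYYY
YYYYY
After op 2 fill(2,0,Y) [0 cells changed]:
YYYYY
YWYYY
YWYYW
YWYYY
YYYYY
After op 3 paint(1,4,G):
YYYYY
YWYYG
YWYYW
YWYYY
YYYYY
After op 4 paint(4,3,B):
YYYYY
YWYYG
YWYYW
YWYYY
YYYBY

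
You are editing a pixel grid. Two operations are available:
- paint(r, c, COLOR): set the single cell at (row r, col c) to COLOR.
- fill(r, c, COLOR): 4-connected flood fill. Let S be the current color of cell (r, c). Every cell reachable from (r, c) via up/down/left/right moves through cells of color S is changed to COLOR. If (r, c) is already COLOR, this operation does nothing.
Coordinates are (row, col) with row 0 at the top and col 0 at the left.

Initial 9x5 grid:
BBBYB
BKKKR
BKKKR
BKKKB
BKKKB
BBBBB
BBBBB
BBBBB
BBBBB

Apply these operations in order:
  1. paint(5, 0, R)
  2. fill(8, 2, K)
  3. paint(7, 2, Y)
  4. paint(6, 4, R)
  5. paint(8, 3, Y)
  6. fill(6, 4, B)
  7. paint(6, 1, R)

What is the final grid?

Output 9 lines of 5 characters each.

Answer: BBBYB
BKKKR
BKKKR
BKKKK
BKKKK
RKKKK
KRKKB
KKYKK
KKKYK

Derivation:
After op 1 paint(5,0,R):
BBBYB
BKKKR
BKKKR
BKKKB
BKKKB
RBBBB
BBBBB
BBBBB
BBBBB
After op 2 fill(8,2,K) [21 cells changed]:
BBBYB
BKKKR
BKKKR
BKKKK
BKKKK
RKKKK
KKKKK
KKKKK
KKKKK
After op 3 paint(7,2,Y):
BBBYB
BKKKR
BKKKR
BKKKK
BKKKK
RKKKK
KKKKK
KKYKK
KKKKK
After op 4 paint(6,4,R):
BBBYB
BKKKR
BKKKR
BKKKK
BKKKK
RKKKK
KKKKR
KKYKK
KKKKK
After op 5 paint(8,3,Y):
BBBYB
BKKKR
BKKKR
BKKKK
BKKKK
RKKKK
KKKKR
KKYKK
KKKYK
After op 6 fill(6,4,B) [1 cells changed]:
BBBYB
BKKKR
BKKKR
BKKKK
BKKKK
RKKKK
KKKKB
KKYKK
KKKYK
After op 7 paint(6,1,R):
BBBYB
BKKKR
BKKKR
BKKKK
BKKKK
RKKKK
KRKKB
KKYKK
KKKYK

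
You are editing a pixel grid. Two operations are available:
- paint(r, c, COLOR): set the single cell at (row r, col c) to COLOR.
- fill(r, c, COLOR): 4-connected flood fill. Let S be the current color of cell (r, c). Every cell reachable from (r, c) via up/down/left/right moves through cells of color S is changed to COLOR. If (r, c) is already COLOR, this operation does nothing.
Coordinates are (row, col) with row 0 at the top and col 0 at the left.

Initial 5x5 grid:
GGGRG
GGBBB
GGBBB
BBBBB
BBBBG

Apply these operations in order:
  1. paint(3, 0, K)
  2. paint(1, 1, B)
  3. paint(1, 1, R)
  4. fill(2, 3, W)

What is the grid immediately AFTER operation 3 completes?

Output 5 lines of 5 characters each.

Answer: GGGRG
GRBBB
GGBBB
KBBBB
BBBBG

Derivation:
After op 1 paint(3,0,K):
GGGRG
GGBBB
GGBBB
KBBBB
BBBBG
After op 2 paint(1,1,B):
GGGRG
GBBBB
GGBBB
KBBBB
BBBBG
After op 3 paint(1,1,R):
GGGRG
GRBBB
GGBBB
KBBBB
BBBBG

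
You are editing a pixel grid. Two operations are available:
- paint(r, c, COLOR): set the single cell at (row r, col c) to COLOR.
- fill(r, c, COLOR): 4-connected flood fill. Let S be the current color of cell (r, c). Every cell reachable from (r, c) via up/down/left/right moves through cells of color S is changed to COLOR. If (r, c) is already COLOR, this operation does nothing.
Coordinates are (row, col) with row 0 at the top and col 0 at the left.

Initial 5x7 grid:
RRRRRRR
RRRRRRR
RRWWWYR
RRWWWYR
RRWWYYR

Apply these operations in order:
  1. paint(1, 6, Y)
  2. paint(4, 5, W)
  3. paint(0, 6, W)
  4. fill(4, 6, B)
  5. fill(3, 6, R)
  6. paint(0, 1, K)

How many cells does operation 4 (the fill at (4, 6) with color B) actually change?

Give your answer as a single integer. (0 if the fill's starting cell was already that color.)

Answer: 3

Derivation:
After op 1 paint(1,6,Y):
RRRRRRR
RRRRRRY
RRWWWYR
RRWWWYR
RRWWYYR
After op 2 paint(4,5,W):
RRRRRRR
RRRRRRY
RRWWWYR
RRWWWYR
RRWWYWR
After op 3 paint(0,6,W):
RRRRRRW
RRRRRRY
RRWWWYR
RRWWWYR
RRWWYWR
After op 4 fill(4,6,B) [3 cells changed]:
RRRRRRW
RRRRRRY
RRWWWYB
RRWWWYB
RRWWYWB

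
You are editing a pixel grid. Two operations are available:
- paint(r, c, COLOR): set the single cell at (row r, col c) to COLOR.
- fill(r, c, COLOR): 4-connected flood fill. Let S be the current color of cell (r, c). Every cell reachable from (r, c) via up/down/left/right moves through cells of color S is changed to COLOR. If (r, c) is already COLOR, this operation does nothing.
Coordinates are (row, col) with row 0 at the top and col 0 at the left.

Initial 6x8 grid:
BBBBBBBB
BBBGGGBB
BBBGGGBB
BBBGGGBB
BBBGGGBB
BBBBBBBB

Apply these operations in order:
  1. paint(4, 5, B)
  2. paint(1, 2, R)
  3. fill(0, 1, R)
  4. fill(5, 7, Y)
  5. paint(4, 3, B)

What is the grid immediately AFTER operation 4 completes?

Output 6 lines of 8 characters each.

After op 1 paint(4,5,B):
BBBBBBBB
BBBGGGBB
BBBGGGBB
BBBGGGBB
BBBGGBBB
BBBBBBBB
After op 2 paint(1,2,R):
BBBBBBBB
BBRGGGBB
BBBGGGBB
BBBGGGBB
BBBGGBBB
BBBBBBBB
After op 3 fill(0,1,R) [36 cells changed]:
RRRRRRRR
RRRGGGRR
RRRGGGRR
RRRGGGRR
RRRGGRRR
RRRRRRRR
After op 4 fill(5,7,Y) [37 cells changed]:
YYYYYYYY
YYYGGGYY
YYYGGGYY
YYYGGGYY
YYYGGYYY
YYYYYYYY

Answer: YYYYYYYY
YYYGGGYY
YYYGGGYY
YYYGGGYY
YYYGGYYY
YYYYYYYY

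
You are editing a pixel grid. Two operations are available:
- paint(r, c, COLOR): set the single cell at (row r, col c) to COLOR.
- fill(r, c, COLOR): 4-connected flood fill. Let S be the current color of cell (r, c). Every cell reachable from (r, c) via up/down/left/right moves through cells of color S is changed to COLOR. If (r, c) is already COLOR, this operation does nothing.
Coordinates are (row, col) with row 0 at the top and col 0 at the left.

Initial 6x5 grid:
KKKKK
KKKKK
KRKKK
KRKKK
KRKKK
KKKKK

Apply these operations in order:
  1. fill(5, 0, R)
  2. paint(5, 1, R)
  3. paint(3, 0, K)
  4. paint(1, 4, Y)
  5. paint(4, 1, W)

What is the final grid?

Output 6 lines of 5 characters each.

After op 1 fill(5,0,R) [27 cells changed]:
RRRRR
RRRRR
RRRRR
RRRRR
RRRRR
RRRRR
After op 2 paint(5,1,R):
RRRRR
RRRRR
RRRRR
RRRRR
RRRRR
RRRRR
After op 3 paint(3,0,K):
RRRRR
RRRRR
RRRRR
KRRRR
RRRRR
RRRRR
After op 4 paint(1,4,Y):
RRRRR
RRRRY
RRRRR
KRRRR
RRRRR
RRRRR
After op 5 paint(4,1,W):
RRRRR
RRRRY
RRRRR
KRRRR
RWRRR
RRRRR

Answer: RRRRR
RRRRY
RRRRR
KRRRR
RWRRR
RRRRR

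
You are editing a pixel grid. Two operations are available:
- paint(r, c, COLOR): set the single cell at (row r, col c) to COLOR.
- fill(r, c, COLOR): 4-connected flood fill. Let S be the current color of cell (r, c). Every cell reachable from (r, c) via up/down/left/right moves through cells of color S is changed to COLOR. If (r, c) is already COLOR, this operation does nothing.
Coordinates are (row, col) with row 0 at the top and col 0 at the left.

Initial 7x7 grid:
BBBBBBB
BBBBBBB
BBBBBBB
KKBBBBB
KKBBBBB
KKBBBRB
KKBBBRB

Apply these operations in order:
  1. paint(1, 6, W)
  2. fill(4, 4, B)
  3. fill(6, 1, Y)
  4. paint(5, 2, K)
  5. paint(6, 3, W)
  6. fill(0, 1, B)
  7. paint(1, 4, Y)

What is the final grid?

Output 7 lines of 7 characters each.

After op 1 paint(1,6,W):
BBBBBBB
BBBBBBW
BBBBBBB
KKBBBBB
KKBBBBB
KKBBBRB
KKBBBRB
After op 2 fill(4,4,B) [0 cells changed]:
BBBBBBB
BBBBBBW
BBBBBBB
KKBBBBB
KKBBBBB
KKBBBRB
KKBBBRB
After op 3 fill(6,1,Y) [8 cells changed]:
BBBBBBB
BBBBBBW
BBBBBBB
YYBBBBB
YYBBBBB
YYBBBRB
YYBBBRB
After op 4 paint(5,2,K):
BBBBBBB
BBBBBBW
BBBBBBB
YYBBBBB
YYBBBBB
YYKBBRB
YYBBBRB
After op 5 paint(6,3,W):
BBBBBBB
BBBBBBW
BBBBBBB
YYBBBBB
YYBBBBB
YYKBBRB
YYBWBRB
After op 6 fill(0,1,B) [0 cells changed]:
BBBBBBB
BBBBBBW
BBBBBBB
YYBBBBB
YYBBBBB
YYKBBRB
YYBWBRB
After op 7 paint(1,4,Y):
BBBBBBB
BBBBYBW
BBBBBBB
YYBBBBB
YYBBBBB
YYKBBRB
YYBWBRB

Answer: BBBBBBB
BBBBYBW
BBBBBBB
YYBBBBB
YYBBBBB
YYKBBRB
YYBWBRB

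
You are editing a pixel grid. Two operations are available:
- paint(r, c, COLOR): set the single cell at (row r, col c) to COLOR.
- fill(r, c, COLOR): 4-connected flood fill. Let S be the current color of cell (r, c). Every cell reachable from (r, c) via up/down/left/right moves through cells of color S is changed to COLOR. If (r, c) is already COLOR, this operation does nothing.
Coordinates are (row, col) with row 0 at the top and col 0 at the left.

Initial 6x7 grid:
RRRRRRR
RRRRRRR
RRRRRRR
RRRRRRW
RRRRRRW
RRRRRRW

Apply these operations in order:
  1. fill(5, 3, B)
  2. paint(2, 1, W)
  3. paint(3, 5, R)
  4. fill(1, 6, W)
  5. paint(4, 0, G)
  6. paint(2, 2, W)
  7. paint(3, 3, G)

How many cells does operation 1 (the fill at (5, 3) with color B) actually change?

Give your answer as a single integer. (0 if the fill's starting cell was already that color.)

After op 1 fill(5,3,B) [39 cells changed]:
BBBBBBB
BBBBBBB
BBBBBBB
BBBBBBW
BBBBBBW
BBBBBBW

Answer: 39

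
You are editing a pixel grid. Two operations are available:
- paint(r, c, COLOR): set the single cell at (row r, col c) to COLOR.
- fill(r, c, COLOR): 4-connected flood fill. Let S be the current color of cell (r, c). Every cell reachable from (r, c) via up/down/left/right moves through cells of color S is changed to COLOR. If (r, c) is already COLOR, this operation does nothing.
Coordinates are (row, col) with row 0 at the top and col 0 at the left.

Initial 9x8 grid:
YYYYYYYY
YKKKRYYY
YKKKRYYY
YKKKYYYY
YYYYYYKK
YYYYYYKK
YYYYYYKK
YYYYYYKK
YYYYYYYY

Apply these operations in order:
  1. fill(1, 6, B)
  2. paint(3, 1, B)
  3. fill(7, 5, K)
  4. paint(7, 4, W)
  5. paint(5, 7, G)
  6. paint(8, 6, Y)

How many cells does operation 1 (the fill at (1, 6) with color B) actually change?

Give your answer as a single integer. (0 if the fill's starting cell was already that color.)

After op 1 fill(1,6,B) [53 cells changed]:
BBBBBBBB
BKKKRBBB
BKKKRBBB
BKKKBBBB
BBBBBBKK
BBBBBBKK
BBBBBBKK
BBBBBBKK
BBBBBBBB

Answer: 53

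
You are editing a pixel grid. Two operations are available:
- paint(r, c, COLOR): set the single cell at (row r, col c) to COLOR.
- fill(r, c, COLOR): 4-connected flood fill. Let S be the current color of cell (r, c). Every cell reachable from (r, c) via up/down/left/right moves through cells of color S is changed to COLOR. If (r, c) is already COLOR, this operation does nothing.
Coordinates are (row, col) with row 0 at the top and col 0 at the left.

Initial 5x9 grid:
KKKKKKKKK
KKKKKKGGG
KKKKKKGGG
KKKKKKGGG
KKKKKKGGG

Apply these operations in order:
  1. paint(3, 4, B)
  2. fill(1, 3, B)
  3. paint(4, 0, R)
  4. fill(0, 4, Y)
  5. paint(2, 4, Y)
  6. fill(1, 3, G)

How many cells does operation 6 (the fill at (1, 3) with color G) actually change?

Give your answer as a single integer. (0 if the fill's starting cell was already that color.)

After op 1 paint(3,4,B):
KKKKKKKKK
KKKKKKGGG
KKKKKKGGG
KKKKBKGGG
KKKKKKGGG
After op 2 fill(1,3,B) [32 cells changed]:
BBBBBBBBB
BBBBBBGGG
BBBBBBGGG
BBBBBBGGG
BBBBBBGGG
After op 3 paint(4,0,R):
BBBBBBBBB
BBBBBBGGG
BBBBBBGGG
BBBBBBGGG
RBBBBBGGG
After op 4 fill(0,4,Y) [32 cells changed]:
YYYYYYYYY
YYYYYYGGG
YYYYYYGGG
YYYYYYGGG
RYYYYYGGG
After op 5 paint(2,4,Y):
YYYYYYYYY
YYYYYYGGG
YYYYYYGGG
YYYYYYGGG
RYYYYYGGG
After op 6 fill(1,3,G) [32 cells changed]:
GGGGGGGGG
GGGGGGGGG
GGGGGGGGG
GGGGGGGGG
RGGGGGGGG

Answer: 32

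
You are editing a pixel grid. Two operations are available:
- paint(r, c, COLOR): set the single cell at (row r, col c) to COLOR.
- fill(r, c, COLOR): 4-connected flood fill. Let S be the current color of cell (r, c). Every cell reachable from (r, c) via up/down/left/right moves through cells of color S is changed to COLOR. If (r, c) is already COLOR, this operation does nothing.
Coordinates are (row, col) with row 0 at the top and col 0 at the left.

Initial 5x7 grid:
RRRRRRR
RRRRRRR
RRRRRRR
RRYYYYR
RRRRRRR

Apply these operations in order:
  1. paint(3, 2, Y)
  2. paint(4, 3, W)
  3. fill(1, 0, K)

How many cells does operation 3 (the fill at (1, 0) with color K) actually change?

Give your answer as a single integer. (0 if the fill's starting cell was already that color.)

Answer: 30

Derivation:
After op 1 paint(3,2,Y):
RRRRRRR
RRRRRRR
RRRRRRR
RRYYYYR
RRRRRRR
After op 2 paint(4,3,W):
RRRRRRR
RRRRRRR
RRRRRRR
RRYYYYR
RRRWRRR
After op 3 fill(1,0,K) [30 cells changed]:
KKKKKKK
KKKKKKK
KKKKKKK
KKYYYYK
KKKWKKK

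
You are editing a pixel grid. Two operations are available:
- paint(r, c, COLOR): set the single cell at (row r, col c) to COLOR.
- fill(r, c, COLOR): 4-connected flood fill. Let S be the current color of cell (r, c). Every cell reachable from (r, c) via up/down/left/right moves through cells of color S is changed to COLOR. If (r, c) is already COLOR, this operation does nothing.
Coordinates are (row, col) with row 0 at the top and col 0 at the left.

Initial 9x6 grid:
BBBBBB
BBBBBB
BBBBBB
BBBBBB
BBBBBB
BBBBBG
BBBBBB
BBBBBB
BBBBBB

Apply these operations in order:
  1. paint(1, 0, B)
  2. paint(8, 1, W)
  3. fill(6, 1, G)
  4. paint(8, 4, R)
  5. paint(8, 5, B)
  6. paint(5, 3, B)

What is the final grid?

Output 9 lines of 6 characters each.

Answer: GGGGGG
GGGGGG
GGGGGG
GGGGGG
GGGGGG
GGGBGG
GGGGGG
GGGGGG
GWGGRB

Derivation:
After op 1 paint(1,0,B):
BBBBBB
BBBBBB
BBBBBB
BBBBBB
BBBBBB
BBBBBG
BBBBBB
BBBBBB
BBBBBB
After op 2 paint(8,1,W):
BBBBBB
BBBBBB
BBBBBB
BBBBBB
BBBBBB
BBBBBG
BBBBBB
BBBBBB
BWBBBB
After op 3 fill(6,1,G) [52 cells changed]:
GGGGGG
GGGGGG
GGGGGG
GGGGGG
GGGGGG
GGGGGG
GGGGGG
GGGGGG
GWGGGG
After op 4 paint(8,4,R):
GGGGGG
GGGGGG
GGGGGG
GGGGGG
GGGGGG
GGGGGG
GGGGGG
GGGGGG
GWGGRG
After op 5 paint(8,5,B):
GGGGGG
GGGGGG
GGGGGG
GGGGGG
GGGGGG
GGGGGG
GGGGGG
GGGGGG
GWGGRB
After op 6 paint(5,3,B):
GGGGGG
GGGGGG
GGGGGG
GGGGGG
GGGGGG
GGGBGG
GGGGGG
GGGGGG
GWGGRB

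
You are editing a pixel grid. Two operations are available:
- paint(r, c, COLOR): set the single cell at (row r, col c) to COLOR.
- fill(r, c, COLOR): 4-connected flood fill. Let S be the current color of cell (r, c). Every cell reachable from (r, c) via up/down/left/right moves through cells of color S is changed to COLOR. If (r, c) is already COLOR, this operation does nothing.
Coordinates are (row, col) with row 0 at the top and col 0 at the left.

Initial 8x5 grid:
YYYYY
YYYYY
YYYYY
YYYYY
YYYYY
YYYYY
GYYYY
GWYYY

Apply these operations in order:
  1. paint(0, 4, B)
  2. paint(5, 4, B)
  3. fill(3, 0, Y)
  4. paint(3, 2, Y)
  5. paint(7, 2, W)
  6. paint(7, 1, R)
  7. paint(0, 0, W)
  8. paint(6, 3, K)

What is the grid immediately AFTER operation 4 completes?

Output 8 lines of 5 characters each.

After op 1 paint(0,4,B):
YYYYB
YYYYY
YYYYY
YYYYY
YYYYY
YYYYY
GYYYY
GWYYY
After op 2 paint(5,4,B):
YYYYB
YYYYY
YYYYY
YYYYY
YYYYY
YYYYB
GYYYY
GWYYY
After op 3 fill(3,0,Y) [0 cells changed]:
YYYYB
YYYYY
YYYYY
YYYYY
YYYYY
YYYYB
GYYYY
GWYYY
After op 4 paint(3,2,Y):
YYYYB
YYYYY
YYYYY
YYYYY
YYYYY
YYYYB
GYYYY
GWYYY

Answer: YYYYB
YYYYY
YYYYY
YYYYY
YYYYY
YYYYB
GYYYY
GWYYY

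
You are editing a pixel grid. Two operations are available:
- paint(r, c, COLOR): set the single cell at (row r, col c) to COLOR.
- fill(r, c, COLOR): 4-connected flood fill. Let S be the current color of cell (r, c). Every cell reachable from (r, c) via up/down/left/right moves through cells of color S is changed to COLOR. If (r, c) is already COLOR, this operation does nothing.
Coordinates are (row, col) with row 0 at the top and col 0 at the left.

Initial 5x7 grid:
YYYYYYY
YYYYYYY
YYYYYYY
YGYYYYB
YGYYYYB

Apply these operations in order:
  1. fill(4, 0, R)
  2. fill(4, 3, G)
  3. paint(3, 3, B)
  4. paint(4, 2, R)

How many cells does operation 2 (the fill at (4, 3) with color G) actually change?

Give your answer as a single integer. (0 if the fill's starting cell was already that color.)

After op 1 fill(4,0,R) [31 cells changed]:
RRRRRRR
RRRRRRR
RRRRRRR
RGRRRRB
RGRRRRB
After op 2 fill(4,3,G) [31 cells changed]:
GGGGGGG
GGGGGGG
GGGGGGG
GGGGGGB
GGGGGGB

Answer: 31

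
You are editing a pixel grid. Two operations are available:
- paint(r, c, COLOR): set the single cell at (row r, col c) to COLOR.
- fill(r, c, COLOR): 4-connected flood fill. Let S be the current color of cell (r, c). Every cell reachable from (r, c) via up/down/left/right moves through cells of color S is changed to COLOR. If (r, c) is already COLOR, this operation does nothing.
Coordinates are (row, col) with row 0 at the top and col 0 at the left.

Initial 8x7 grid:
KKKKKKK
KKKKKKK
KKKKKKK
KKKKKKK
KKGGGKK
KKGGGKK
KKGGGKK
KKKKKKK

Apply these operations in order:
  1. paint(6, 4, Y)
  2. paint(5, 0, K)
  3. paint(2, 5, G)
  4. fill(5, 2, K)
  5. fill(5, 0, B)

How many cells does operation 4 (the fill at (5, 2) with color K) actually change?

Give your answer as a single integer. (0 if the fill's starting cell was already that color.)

After op 1 paint(6,4,Y):
KKKKKKK
KKKKKKK
KKKKKKK
KKKKKKK
KKGGGKK
KKGGGKK
KKGGYKK
KKKKKKK
After op 2 paint(5,0,K):
KKKKKKK
KKKKKKK
KKKKKKK
KKKKKKK
KKGGGKK
KKGGGKK
KKGGYKK
KKKKKKK
After op 3 paint(2,5,G):
KKKKKKK
KKKKKKK
KKKKKGK
KKKKKKK
KKGGGKK
KKGGGKK
KKGGYKK
KKKKKKK
After op 4 fill(5,2,K) [8 cells changed]:
KKKKKKK
KKKKKKK
KKKKKGK
KKKKKKK
KKKKKKK
KKKKKKK
KKKKYKK
KKKKKKK

Answer: 8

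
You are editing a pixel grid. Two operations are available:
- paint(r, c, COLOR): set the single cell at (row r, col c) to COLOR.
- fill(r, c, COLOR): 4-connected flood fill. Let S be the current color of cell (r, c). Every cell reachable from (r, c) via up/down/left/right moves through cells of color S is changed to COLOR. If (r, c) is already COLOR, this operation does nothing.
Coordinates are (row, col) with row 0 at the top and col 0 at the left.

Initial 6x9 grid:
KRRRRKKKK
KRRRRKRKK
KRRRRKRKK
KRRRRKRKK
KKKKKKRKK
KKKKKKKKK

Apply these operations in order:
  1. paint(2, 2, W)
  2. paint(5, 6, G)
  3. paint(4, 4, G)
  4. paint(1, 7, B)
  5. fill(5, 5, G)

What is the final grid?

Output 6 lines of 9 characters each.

Answer: GRRRRGGGG
GRRRRGRBG
GRWRRGRGG
GRRRRGRGG
GGGGGGRGG
GGGGGGGGG

Derivation:
After op 1 paint(2,2,W):
KRRRRKKKK
KRRRRKRKK
KRWRRKRKK
KRRRRKRKK
KKKKKKRKK
KKKKKKKKK
After op 2 paint(5,6,G):
KRRRRKKKK
KRRRRKRKK
KRWRRKRKK
KRRRRKRKK
KKKKKKRKK
KKKKKKGKK
After op 3 paint(4,4,G):
KRRRRKKKK
KRRRRKRKK
KRWRRKRKK
KRRRRKRKK
KKKKGKRKK
KKKKKKGKK
After op 4 paint(1,7,B):
KRRRRKKKK
KRRRRKRBK
KRWRRKRKK
KRRRRKRKK
KKKKGKRKK
KKKKKKGKK
After op 5 fill(5,5,G) [31 cells changed]:
GRRRRGGGG
GRRRRGRBG
GRWRRGRGG
GRRRRGRGG
GGGGGGRGG
GGGGGGGGG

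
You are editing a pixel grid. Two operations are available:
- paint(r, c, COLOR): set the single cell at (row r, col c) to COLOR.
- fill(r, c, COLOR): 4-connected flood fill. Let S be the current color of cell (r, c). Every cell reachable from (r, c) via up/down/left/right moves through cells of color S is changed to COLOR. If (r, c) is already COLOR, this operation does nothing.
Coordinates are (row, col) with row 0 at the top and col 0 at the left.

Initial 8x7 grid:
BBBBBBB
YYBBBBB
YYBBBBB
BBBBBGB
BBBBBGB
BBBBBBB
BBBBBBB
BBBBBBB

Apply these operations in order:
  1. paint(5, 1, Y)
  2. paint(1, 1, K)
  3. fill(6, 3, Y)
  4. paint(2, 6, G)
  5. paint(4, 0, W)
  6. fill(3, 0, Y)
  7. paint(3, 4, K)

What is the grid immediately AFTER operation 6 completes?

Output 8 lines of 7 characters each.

After op 1 paint(5,1,Y):
BBBBBBB
YYBBBBB
YYBBBBB
BBBBBGB
BBBBBGB
BYBBBBB
BBBBBBB
BBBBBBB
After op 2 paint(1,1,K):
BBBBBBB
YKBBBBB
YYBBBBB
BBBBBGB
BBBBBGB
BYBBBBB
BBBBBBB
BBBBBBB
After op 3 fill(6,3,Y) [49 cells changed]:
YYYYYYY
YKYYYYY
YYYYYYY
YYYYYGY
YYYYYGY
YYYYYYY
YYYYYYY
YYYYYYY
After op 4 paint(2,6,G):
YYYYYYY
YKYYYYY
YYYYYYG
YYYYYGY
YYYYYGY
YYYYYYY
YYYYYYY
YYYYYYY
After op 5 paint(4,0,W):
YYYYYYY
YKYYYYY
YYYYYYG
YYYYYGY
WYYYYGY
YYYYYYY
YYYYYYY
YYYYYYY
After op 6 fill(3,0,Y) [0 cells changed]:
YYYYYYY
YKYYYYY
YYYYYYG
YYYYYGY
WYYYYGY
YYYYYYY
YYYYYYY
YYYYYYY

Answer: YYYYYYY
YKYYYYY
YYYYYYG
YYYYYGY
WYYYYGY
YYYYYYY
YYYYYYY
YYYYYYY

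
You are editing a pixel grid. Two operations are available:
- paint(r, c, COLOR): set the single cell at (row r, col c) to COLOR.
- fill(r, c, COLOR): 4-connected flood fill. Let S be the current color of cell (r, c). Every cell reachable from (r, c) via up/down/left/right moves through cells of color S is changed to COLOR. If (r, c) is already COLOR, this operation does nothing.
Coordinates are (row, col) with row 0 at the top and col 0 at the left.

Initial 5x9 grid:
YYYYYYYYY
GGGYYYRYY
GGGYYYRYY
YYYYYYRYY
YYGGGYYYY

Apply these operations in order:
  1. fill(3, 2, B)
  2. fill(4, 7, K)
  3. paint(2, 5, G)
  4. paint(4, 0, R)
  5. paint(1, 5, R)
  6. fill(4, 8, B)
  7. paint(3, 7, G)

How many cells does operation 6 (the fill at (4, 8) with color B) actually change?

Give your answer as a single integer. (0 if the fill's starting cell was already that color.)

Answer: 30

Derivation:
After op 1 fill(3,2,B) [33 cells changed]:
BBBBBBBBB
GGGBBBRBB
GGGBBBRBB
BBBBBBRBB
BBGGGBBBB
After op 2 fill(4,7,K) [33 cells changed]:
KKKKKKKKK
GGGKKKRKK
GGGKKKRKK
KKKKKKRKK
KKGGGKKKK
After op 3 paint(2,5,G):
KKKKKKKKK
GGGKKKRKK
GGGKKGRKK
KKKKKKRKK
KKGGGKKKK
After op 4 paint(4,0,R):
KKKKKKKKK
GGGKKKRKK
GGGKKGRKK
KKKKKKRKK
RKGGGKKKK
After op 5 paint(1,5,R):
KKKKKKKKK
GGGKKRRKK
GGGKKGRKK
KKKKKKRKK
RKGGGKKKK
After op 6 fill(4,8,B) [30 cells changed]:
BBBBBBBBB
GGGBBRRBB
GGGBBGRBB
BBBBBBRBB
RBGGGBBBB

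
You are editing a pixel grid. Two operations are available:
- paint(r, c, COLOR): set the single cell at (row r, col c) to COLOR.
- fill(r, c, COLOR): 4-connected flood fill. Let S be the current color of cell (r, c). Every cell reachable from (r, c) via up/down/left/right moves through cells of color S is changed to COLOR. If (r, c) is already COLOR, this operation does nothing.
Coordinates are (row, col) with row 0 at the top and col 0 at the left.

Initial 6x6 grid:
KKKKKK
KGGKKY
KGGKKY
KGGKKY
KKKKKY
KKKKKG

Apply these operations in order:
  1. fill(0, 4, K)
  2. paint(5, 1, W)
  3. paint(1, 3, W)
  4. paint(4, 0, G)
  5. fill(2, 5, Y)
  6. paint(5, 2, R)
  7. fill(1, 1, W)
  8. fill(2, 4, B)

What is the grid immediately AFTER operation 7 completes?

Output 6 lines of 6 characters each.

Answer: KKKKKK
KWWWKY
KWWKKY
KWWKKY
GKKKKY
KWRKKG

Derivation:
After op 1 fill(0,4,K) [0 cells changed]:
KKKKKK
KGGKKY
KGGKKY
KGGKKY
KKKKKY
KKKKKG
After op 2 paint(5,1,W):
KKKKKK
KGGKKY
KGGKKY
KGGKKY
KKKKKY
KWKKKG
After op 3 paint(1,3,W):
KKKKKK
KGGWKY
KGGKKY
KGGKKY
KKKKKY
KWKKKG
After op 4 paint(4,0,G):
KKKKKK
KGGWKY
KGGKKY
KGGKKY
GKKKKY
KWKKKG
After op 5 fill(2,5,Y) [0 cells changed]:
KKKKKK
KGGWKY
KGGKKY
KGGKKY
GKKKKY
KWKKKG
After op 6 paint(5,2,R):
KKKKKK
KGGWKY
KGGKKY
KGGKKY
GKKKKY
KWRKKG
After op 7 fill(1,1,W) [6 cells changed]:
KKKKKK
KWWWKY
KWWKKY
KWWKKY
GKKKKY
KWRKKG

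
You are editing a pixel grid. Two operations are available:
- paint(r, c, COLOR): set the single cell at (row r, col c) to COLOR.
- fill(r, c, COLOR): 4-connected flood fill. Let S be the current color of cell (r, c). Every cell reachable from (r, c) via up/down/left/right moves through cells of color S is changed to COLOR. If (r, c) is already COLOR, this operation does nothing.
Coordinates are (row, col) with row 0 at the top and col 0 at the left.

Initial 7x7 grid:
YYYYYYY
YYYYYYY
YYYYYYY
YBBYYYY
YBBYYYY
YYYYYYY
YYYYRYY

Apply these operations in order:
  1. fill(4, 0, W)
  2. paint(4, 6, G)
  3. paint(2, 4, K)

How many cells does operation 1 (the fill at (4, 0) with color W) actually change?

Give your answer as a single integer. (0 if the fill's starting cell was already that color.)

Answer: 44

Derivation:
After op 1 fill(4,0,W) [44 cells changed]:
WWWWWWW
WWWWWWW
WWWWWWW
WBBWWWW
WBBWWWW
WWWWWWW
WWWWRWW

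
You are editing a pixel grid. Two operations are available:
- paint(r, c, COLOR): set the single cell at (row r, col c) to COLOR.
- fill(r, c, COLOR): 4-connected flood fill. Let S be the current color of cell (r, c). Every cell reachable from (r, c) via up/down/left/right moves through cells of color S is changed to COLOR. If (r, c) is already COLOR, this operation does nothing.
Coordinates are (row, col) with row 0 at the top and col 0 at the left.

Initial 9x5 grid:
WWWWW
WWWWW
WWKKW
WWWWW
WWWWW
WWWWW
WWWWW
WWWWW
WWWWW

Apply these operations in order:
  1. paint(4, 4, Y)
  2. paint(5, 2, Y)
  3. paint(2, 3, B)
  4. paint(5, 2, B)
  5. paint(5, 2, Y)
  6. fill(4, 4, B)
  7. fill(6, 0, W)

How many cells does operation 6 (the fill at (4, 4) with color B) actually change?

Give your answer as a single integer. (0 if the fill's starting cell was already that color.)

Answer: 1

Derivation:
After op 1 paint(4,4,Y):
WWWWW
WWWWW
WWKKW
WWWWW
WWWWY
WWWWW
WWWWW
WWWWW
WWWWW
After op 2 paint(5,2,Y):
WWWWW
WWWWW
WWKKW
WWWWW
WWWWY
WWYWW
WWWWW
WWWWW
WWWWW
After op 3 paint(2,3,B):
WWWWW
WWWWW
WWKBW
WWWWW
WWWWY
WWYWW
WWWWW
WWWWW
WWWWW
After op 4 paint(5,2,B):
WWWWW
WWWWW
WWKBW
WWWWW
WWWWY
WWBWW
WWWWW
WWWWW
WWWWW
After op 5 paint(5,2,Y):
WWWWW
WWWWW
WWKBW
WWWWW
WWWWY
WWYWW
WWWWW
WWWWW
WWWWW
After op 6 fill(4,4,B) [1 cells changed]:
WWWWW
WWWWW
WWKBW
WWWWW
WWWWB
WWYWW
WWWWW
WWWWW
WWWWW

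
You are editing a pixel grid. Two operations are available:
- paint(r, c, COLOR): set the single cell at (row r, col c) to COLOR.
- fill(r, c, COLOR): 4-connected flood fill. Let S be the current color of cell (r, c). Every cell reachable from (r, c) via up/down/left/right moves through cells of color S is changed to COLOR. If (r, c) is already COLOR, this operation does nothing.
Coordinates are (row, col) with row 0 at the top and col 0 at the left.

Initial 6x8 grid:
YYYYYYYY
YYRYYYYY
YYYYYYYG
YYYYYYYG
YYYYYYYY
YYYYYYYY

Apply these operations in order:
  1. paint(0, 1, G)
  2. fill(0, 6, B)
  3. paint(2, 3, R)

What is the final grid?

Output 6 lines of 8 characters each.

Answer: BGBBBBBB
BBRBBBBB
BBBRBBBG
BBBBBBBG
BBBBBBBB
BBBBBBBB

Derivation:
After op 1 paint(0,1,G):
YGYYYYYY
YYRYYYYY
YYYYYYYG
YYYYYYYG
YYYYYYYY
YYYYYYYY
After op 2 fill(0,6,B) [44 cells changed]:
BGBBBBBB
BBRBBBBB
BBBBBBBG
BBBBBBBG
BBBBBBBB
BBBBBBBB
After op 3 paint(2,3,R):
BGBBBBBB
BBRBBBBB
BBBRBBBG
BBBBBBBG
BBBBBBBB
BBBBBBBB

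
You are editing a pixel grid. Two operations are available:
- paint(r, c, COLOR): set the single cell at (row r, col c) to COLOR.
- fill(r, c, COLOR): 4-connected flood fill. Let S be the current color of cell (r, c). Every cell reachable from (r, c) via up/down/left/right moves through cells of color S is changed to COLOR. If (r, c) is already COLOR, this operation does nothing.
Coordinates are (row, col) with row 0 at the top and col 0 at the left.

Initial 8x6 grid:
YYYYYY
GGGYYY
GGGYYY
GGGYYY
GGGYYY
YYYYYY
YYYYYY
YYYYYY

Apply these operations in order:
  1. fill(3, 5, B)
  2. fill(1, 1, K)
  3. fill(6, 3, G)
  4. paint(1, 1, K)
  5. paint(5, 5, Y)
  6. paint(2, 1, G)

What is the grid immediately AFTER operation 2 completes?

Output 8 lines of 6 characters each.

After op 1 fill(3,5,B) [36 cells changed]:
BBBBBB
GGGBBB
GGGBBB
GGGBBB
GGGBBB
BBBBBB
BBBBBB
BBBBBB
After op 2 fill(1,1,K) [12 cells changed]:
BBBBBB
KKKBBB
KKKBBB
KKKBBB
KKKBBB
BBBBBB
BBBBBB
BBBBBB

Answer: BBBBBB
KKKBBB
KKKBBB
KKKBBB
KKKBBB
BBBBBB
BBBBBB
BBBBBB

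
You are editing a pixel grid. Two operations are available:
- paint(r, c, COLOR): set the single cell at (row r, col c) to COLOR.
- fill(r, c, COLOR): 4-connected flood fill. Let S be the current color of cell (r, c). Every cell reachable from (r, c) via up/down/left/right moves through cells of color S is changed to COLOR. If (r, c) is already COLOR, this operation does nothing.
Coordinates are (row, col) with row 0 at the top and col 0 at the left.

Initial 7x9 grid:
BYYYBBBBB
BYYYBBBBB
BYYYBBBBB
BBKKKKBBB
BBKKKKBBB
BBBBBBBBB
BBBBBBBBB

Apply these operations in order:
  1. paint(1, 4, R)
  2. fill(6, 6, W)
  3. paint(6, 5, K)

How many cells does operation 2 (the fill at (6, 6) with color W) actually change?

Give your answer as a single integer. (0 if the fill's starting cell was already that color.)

After op 1 paint(1,4,R):
BYYYBBBBB
BYYYRBBBB
BYYYBBBBB
BBKKKKBBB
BBKKKKBBB
BBBBBBBBB
BBBBBBBBB
After op 2 fill(6,6,W) [45 cells changed]:
WYYYWWWWW
WYYYRWWWW
WYYYWWWWW
WWKKKKWWW
WWKKKKWWW
WWWWWWWWW
WWWWWWWWW

Answer: 45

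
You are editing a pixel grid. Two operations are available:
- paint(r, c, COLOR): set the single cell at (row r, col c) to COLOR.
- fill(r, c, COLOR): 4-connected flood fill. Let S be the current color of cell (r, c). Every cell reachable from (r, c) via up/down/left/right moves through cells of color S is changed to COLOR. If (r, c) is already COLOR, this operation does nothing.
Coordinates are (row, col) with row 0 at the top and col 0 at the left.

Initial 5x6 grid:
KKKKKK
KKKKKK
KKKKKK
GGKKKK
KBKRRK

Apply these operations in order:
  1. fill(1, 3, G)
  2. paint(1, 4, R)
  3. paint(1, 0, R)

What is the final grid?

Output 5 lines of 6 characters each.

Answer: GGGGGG
RGGGRG
GGGGGG
GGGGGG
KBGRRG

Derivation:
After op 1 fill(1,3,G) [24 cells changed]:
GGGGGG
GGGGGG
GGGGGG
GGGGGG
KBGRRG
After op 2 paint(1,4,R):
GGGGGG
GGGGRG
GGGGGG
GGGGGG
KBGRRG
After op 3 paint(1,0,R):
GGGGGG
RGGGRG
GGGGGG
GGGGGG
KBGRRG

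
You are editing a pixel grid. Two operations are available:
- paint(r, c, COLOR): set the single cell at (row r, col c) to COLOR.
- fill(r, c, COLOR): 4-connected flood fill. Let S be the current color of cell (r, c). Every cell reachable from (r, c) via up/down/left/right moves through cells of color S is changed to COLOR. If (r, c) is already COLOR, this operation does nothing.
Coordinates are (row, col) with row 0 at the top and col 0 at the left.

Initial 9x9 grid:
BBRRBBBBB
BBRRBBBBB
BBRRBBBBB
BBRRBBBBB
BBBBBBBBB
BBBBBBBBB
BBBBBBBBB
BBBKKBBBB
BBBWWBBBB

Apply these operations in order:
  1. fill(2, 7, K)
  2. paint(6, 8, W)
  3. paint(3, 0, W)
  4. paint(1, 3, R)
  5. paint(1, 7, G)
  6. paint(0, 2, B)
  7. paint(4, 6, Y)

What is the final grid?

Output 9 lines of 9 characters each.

After op 1 fill(2,7,K) [69 cells changed]:
KKRRKKKKK
KKRRKKKKK
KKRRKKKKK
KKRRKKKKK
KKKKKKKKK
KKKKKKKKK
KKKKKKKKK
KKKKKKKKK
KKKWWKKKK
After op 2 paint(6,8,W):
KKRRKKKKK
KKRRKKKKK
KKRRKKKKK
KKRRKKKKK
KKKKKKKKK
KKKKKKKKK
KKKKKKKKW
KKKKKKKKK
KKKWWKKKK
After op 3 paint(3,0,W):
KKRRKKKKK
KKRRKKKKK
KKRRKKKKK
WKRRKKKKK
KKKKKKKKK
KKKKKKKKK
KKKKKKKKW
KKKKKKKKK
KKKWWKKKK
After op 4 paint(1,3,R):
KKRRKKKKK
KKRRKKKKK
KKRRKKKKK
WKRRKKKKK
KKKKKKKKK
KKKKKKKKK
KKKKKKKKW
KKKKKKKKK
KKKWWKKKK
After op 5 paint(1,7,G):
KKRRKKKKK
KKRRKKKGK
KKRRKKKKK
WKRRKKKKK
KKKKKKKKK
KKKKKKKKK
KKKKKKKKW
KKKKKKKKK
KKKWWKKKK
After op 6 paint(0,2,B):
KKBRKKKKK
KKRRKKKGK
KKRRKKKKK
WKRRKKKKK
KKKKKKKKK
KKKKKKKKK
KKKKKKKKW
KKKKKKKKK
KKKWWKKKK
After op 7 paint(4,6,Y):
KKBRKKKKK
KKRRKKKGK
KKRRKKKKK
WKRRKKKKK
KKKKKKYKK
KKKKKKKKK
KKKKKKKKW
KKKKKKKKK
KKKWWKKKK

Answer: KKBRKKKKK
KKRRKKKGK
KKRRKKKKK
WKRRKKKKK
KKKKKKYKK
KKKKKKKKK
KKKKKKKKW
KKKKKKKKK
KKKWWKKKK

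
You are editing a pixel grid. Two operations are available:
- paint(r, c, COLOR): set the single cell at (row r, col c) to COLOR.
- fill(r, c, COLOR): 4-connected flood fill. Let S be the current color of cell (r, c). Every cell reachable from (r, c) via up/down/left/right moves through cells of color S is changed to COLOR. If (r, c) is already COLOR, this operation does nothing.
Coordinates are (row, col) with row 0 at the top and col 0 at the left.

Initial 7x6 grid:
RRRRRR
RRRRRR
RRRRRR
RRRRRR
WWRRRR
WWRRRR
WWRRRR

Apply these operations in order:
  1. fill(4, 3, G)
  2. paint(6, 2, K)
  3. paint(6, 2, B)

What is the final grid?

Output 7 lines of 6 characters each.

After op 1 fill(4,3,G) [36 cells changed]:
GGGGGG
GGGGGG
GGGGGG
GGGGGG
WWGGGG
WWGGGG
WWGGGG
After op 2 paint(6,2,K):
GGGGGG
GGGGGG
GGGGGG
GGGGGG
WWGGGG
WWGGGG
WWKGGG
After op 3 paint(6,2,B):
GGGGGG
GGGGGG
GGGGGG
GGGGGG
WWGGGG
WWGGGG
WWBGGG

Answer: GGGGGG
GGGGGG
GGGGGG
GGGGGG
WWGGGG
WWGGGG
WWBGGG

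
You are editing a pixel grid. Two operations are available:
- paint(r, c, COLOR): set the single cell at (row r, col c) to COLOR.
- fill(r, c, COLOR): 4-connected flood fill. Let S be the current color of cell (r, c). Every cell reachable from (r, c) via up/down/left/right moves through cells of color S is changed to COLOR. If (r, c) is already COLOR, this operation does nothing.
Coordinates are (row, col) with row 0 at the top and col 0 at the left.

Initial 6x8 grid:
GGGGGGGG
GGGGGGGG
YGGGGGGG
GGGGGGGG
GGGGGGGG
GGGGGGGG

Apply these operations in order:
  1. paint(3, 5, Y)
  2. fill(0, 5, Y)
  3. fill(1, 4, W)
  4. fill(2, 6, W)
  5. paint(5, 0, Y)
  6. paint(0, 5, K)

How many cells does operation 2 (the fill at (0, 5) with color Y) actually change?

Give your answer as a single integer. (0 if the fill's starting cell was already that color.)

After op 1 paint(3,5,Y):
GGGGGGGG
GGGGGGGG
YGGGGGGG
GGGGGYGG
GGGGGGGG
GGGGGGGG
After op 2 fill(0,5,Y) [46 cells changed]:
YYYYYYYY
YYYYYYYY
YYYYYYYY
YYYYYYYY
YYYYYYYY
YYYYYYYY

Answer: 46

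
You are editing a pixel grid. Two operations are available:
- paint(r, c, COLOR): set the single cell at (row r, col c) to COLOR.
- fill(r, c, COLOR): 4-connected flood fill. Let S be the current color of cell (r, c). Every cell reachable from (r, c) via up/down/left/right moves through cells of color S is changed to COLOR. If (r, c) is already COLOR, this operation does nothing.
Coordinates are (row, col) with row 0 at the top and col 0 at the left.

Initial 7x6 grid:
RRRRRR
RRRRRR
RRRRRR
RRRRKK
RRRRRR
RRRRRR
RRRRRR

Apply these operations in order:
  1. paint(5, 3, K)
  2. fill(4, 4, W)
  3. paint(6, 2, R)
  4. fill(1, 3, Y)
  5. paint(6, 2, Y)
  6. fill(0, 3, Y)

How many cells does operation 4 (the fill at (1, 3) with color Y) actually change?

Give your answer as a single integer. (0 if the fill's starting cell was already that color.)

After op 1 paint(5,3,K):
RRRRRR
RRRRRR
RRRRRR
RRRRKK
RRRRRR
RRRKRR
RRRRRR
After op 2 fill(4,4,W) [39 cells changed]:
WWWWWW
WWWWWW
WWWWWW
WWWWKK
WWWWWW
WWWKWW
WWWWWW
After op 3 paint(6,2,R):
WWWWWW
WWWWWW
WWWWWW
WWWWKK
WWWWWW
WWWKWW
WWRWWW
After op 4 fill(1,3,Y) [38 cells changed]:
YYYYYY
YYYYYY
YYYYYY
YYYYKK
YYYYYY
YYYKYY
YYRYYY

Answer: 38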